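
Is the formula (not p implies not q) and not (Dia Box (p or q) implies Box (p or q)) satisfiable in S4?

Satisfiable (open branch found)

1. (not p implies not q) and not (Dia Box (p or q) implies Box (p or q)), w0
2. not p implies not q, w0
3. not (Dia Box (p or q) implies Box (p or q)), w0
4. Dia Box (p or q), w0
5. not Box (p or q), w0
6. not q, w0
7. Box (p or q), w1
8. p or q, w1
9. q, w1
10. not (p or q), w2
11. not p, w2
12. not q, w2
Accessibility: w0Rw0, w0Rw1, w0Rw2, w1Rw1, w2Rw2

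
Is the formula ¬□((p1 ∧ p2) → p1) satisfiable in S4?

1. ¬□((p1 ∧ p2) → p1), u
2. ¬((p1 ∧ p2) → p1), v
3. p1 ∧ p2, v
4. ¬p1, v
5. p1, v
6. p2, v
Accessibility: uRu, uRv, vRv
Branch closes: p1 and ¬p1 both at v.
Every branch closes; the branch above is one of them.

Unsatisfiable (every branch closes)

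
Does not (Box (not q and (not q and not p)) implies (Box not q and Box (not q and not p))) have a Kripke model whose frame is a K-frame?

1. not (Box (not q and (not q and not p)) implies (Box not q and Box (not q and not p))), u
2. Box (not q and (not q and not p)), u   [neg-implies-rule on 1]
3. not (Box not q and Box (not q and not p)), u   [neg-implies-rule on 1]
4. not Box (not q and not p), u   [neg-and-rule on 3 (branches; this branch)]
5. not (not q and not p), v   [neg-Box-rule on 4: fresh world v, uRv]
6. not q and (not q and not p), v   [Box-rule on 2 via uRv]
7. not q, v   [and-rule on 6]
8. not q and not p, v   [and-rule on 6]
9. not p, v   [and-rule on 8]
10. p, v   [neg-and-rule on 5 (branches; this branch)]
Accessibility: uRv
Branch closes: p and not p both at v.
(One branch shown.) All branches close.

No, unsatisfiable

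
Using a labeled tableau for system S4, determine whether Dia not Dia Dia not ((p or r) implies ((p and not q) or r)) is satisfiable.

Satisfiable (open branch found)

1. Dia not Dia Dia not ((p or r) implies ((p and not q) or r)), 0
2. not Dia Dia not ((p or r) implies ((p and not q) or r)), 1   [Dia-rule on 1: fresh world 1, 0R1]
3. not Dia not ((p or r) implies ((p and not q) or r)), 1   [neg-Dia-rule on 2 via 1R1]
4. (p or r) implies ((p and not q) or r), 1   [neg-Dia-rule on 3 via 1R1]
5. (p and not q) or r, 1   [implies-rule on 4 (branches; this branch)]
6. r, 1   [or-rule on 5 (branches; this branch)]
Accessibility: 0R0, 0R1, 1R1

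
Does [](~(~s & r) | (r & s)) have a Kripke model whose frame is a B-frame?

1. [](~(~s & r) | (r & s)), 0
2. ~(~s & r) | (r & s), 0
3. r & s, 0
4. r, 0
5. s, 0
Accessibility: 0R0

Satisfiable (open branch found)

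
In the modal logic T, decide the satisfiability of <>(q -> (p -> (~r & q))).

Yes, satisfiable

1. <>(q -> (p -> (~r & q))), w0
2. q -> (p -> (~r & q)), w1   [<>-rule on 1: fresh world w1, w0Rw1]
3. p -> (~r & q), w1   [->-rule on 2 (branches; this branch)]
4. ~r & q, w1   [->-rule on 3 (branches; this branch)]
5. ~r, w1   [&-rule on 4]
6. q, w1   [&-rule on 4]
Accessibility: w0Rw0, w0Rw1, w1Rw1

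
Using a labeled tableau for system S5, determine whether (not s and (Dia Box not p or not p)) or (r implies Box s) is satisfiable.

1. (not s and (Dia Box not p or not p)) or (r implies Box s), w0
2. r implies Box s, w0
3. Box s, w0
4. s, w0
Accessibility: w0Rw0

Satisfiable (open branch found)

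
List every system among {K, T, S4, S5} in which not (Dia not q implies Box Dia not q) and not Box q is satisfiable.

K, T, S4

S4-tableau for the formula:
1. not (Dia not q implies Box Dia not q) and not Box q, w0
2. not (Dia not q implies Box Dia not q), w0
3. not Box q, w0
4. Dia not q, w0
5. not Box Dia not q, w0
6. not q, w1
7. not q, w2
8. not Dia not q, w3
9. q, w3
Accessibility: w0Rw0, w0Rw1, w0Rw2, w0Rw3, w1Rw1, w2Rw2, w3Rw3
Complete open branch: satisfiable in S4, hence also in K, T (this S4-model is also a K-model and a T-model).
S5-tableau for the formula:
1. not (Dia not q implies Box Dia not q) and not Box q, w0
2. not (Dia not q implies Box Dia not q), w0
3. not Box q, w0
4. Dia not q, w0
5. not Box Dia not q, w0
6. not q, w1
7. not q, w2
8. not Dia not q, w3
9. q, w0
10. q, w1
Accessibility: w0Rw0, w0Rw1, w0Rw2, w0Rw3, w1Rw0, w1Rw1, w1Rw2, w1Rw3, w2Rw0, w2Rw1, w2Rw2, w2Rw3, w3Rw0, w3Rw1, w3Rw2, w3Rw3
Branch closes: q and not q both at w1.
Every branch closes (one shown): unsatisfiable in S5.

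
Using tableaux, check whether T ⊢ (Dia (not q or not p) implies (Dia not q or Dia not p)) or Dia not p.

Tableau for the negation not ((Dia (not q or not p) implies (Dia not q or Dia not p)) or Dia not p):
1. not ((Dia (not q or not p) implies (Dia not q or Dia not p)) or Dia not p), w0
2. not (Dia (not q or not p) implies (Dia not q or Dia not p)), w0   [neg-or-rule on 1]
3. not Dia not p, w0   [neg-or-rule on 1]
4. Dia (not q or not p), w0   [neg-implies-rule on 2]
5. not (Dia not q or Dia not p), w0   [neg-implies-rule on 2]
6. not Dia not q, w0   [neg-or-rule on 5]
7. p, w0   [neg-Dia-rule on 3 via w0Rw0]
8. q, w0   [neg-Dia-rule on 6 via w0Rw0]
9. not q or not p, w1   [Dia-rule on 4: fresh world w1, w0Rw1]
10. p, w1   [neg-Dia-rule on 3 via w0Rw1]
11. q, w1   [neg-Dia-rule on 6 via w0Rw1]
12. not p, w1   [or-rule on 9 (branches; this branch)]
Accessibility: w0Rw0, w0Rw1, w1Rw1
Branch closes: p and not p both at w1.
All branches of the negation close; one closing branch shown above.

Yes, valid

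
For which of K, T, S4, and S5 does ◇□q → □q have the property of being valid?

S5

S5-tableau for the negation ¬(◇□q → □q):
1. ¬(◇□q → □q), 0
2. ◇□q, 0
3. ¬□q, 0
4. □q, 1
5. q, 0
6. q, 1
7. ¬q, 2
8. q, 2
Accessibility: 0R0, 0R1, 0R2, 1R0, 1R1, 1R2, 2R0, 2R1, 2R2
Branch closes: q and ¬q both at 2.
Every branch closes (one shown): valid in S5.
S4-tableau for the negation ¬(◇□q → □q):
1. ¬(◇□q → □q), 0
2. ◇□q, 0
3. ¬□q, 0
4. □q, 1
5. q, 1
6. ¬q, 2
Accessibility: 0R0, 0R1, 0R2, 1R1, 2R2
Complete open branch: countermodel on an S4-frame, so not valid in S4, nor in K, T (the same frame is also a K-frame and a T-frame).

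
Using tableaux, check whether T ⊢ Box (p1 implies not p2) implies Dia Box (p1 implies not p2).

Yes, valid

Tableau for the negation not (Box (p1 implies not p2) implies Dia Box (p1 implies not p2)):
1. not (Box (p1 implies not p2) implies Dia Box (p1 implies not p2)), 0
2. Box (p1 implies not p2), 0
3. not Dia Box (p1 implies not p2), 0
4. p1 implies not p2, 0
5. not Box (p1 implies not p2), 0
6. not p2, 0
7. not (p1 implies not p2), 1
8. p1, 1
9. p2, 1
10. p1 implies not p2, 1
11. not Box (p1 implies not p2), 1
12. not p2, 1
Accessibility: 0R0, 0R1, 1R1
Branch closes: p2 and not p2 both at 1.
All branches of the negation close; one closing branch shown above.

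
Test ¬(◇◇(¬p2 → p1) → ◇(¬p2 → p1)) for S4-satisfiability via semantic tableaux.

Unsatisfiable (every branch closes)

1. ¬(◇◇(¬p2 → p1) → ◇(¬p2 → p1)), u
2. ◇◇(¬p2 → p1), u   [¬→-rule on 1]
3. ¬◇(¬p2 → p1), u   [¬→-rule on 1]
4. ¬(¬p2 → p1), u   [¬◇-rule on 3 via uRu]
5. ¬p2, u   [¬→-rule on 4]
6. ¬p1, u   [¬→-rule on 4]
7. ◇(¬p2 → p1), v   [◇-rule on 2: fresh world v, uRv]
8. ¬(¬p2 → p1), v   [¬◇-rule on 3 via uRv]
9. ¬p2, v   [¬→-rule on 8]
10. ¬p1, v   [¬→-rule on 8]
11. ¬p2 → p1, w   [◇-rule on 7: fresh world w, vRw]
12. ¬(¬p2 → p1), w   [¬◇-rule on 3 via uRw]
13. ¬p2, w   [¬→-rule on 12]
14. ¬p1, w   [¬→-rule on 12]
15. p1, w   [→-rule on 11 (branches; this branch)]
Accessibility: uRu, uRv, uRw, vRv, vRw, wRw
Branch closes: p1 and ¬p1 both at w.
All branches of the tableau close; one closing branch shown above.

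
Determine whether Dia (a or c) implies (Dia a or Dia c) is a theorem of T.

Valid in T

Tableau for the negation not (Dia (a or c) implies (Dia a or Dia c)):
1. not (Dia (a or c) implies (Dia a or Dia c)), 0
2. Dia (a or c), 0
3. not (Dia a or Dia c), 0
4. not Dia a, 0
5. not Dia c, 0
6. not a, 0
7. not c, 0
8. a or c, 1
9. not a, 1
10. not c, 1
11. c, 1
Accessibility: 0R0, 0R1, 1R1
Branch closes: c and not c both at 1.
All branches of the negation close; one closing branch shown above.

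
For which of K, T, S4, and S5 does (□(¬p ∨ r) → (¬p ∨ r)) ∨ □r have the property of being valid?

T, S4, S5

K-tableau for the negation ¬((□(¬p ∨ r) → (¬p ∨ r)) ∨ □r):
1. ¬((□(¬p ∨ r) → (¬p ∨ r)) ∨ □r), w0
2. ¬(□(¬p ∨ r) → (¬p ∨ r)), w0
3. ¬□r, w0
4. □(¬p ∨ r), w0
5. ¬(¬p ∨ r), w0
6. p, w0
7. ¬r, w0
8. ¬r, w1
9. ¬p ∨ r, w1
10. ¬p, w1
Accessibility: w0Rw1
Complete open branch: countermodel on a K-frame, so not valid in K.
T-tableau for the negation ¬((□(¬p ∨ r) → (¬p ∨ r)) ∨ □r):
1. ¬((□(¬p ∨ r) → (¬p ∨ r)) ∨ □r), w0
2. ¬(□(¬p ∨ r) → (¬p ∨ r)), w0
3. ¬□r, w0
4. □(¬p ∨ r), w0
5. ¬(¬p ∨ r), w0
6. p, w0
7. ¬r, w0
8. ¬p ∨ r, w0
9. r, w0
Accessibility: w0Rw0
Branch closes: r and ¬r both at w0.
Every branch closes (one shown): valid in T, hence also in S4, S5 (every theorem of T is a theorem of S4 and S5).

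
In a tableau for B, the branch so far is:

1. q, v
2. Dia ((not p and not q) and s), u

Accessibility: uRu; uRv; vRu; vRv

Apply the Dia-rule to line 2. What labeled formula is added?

a fresh world w with uRw, and (not p and not q) and s at w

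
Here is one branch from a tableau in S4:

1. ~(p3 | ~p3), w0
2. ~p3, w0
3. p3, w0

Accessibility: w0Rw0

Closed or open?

Closed

Both p3 and ~p3 appear at w0.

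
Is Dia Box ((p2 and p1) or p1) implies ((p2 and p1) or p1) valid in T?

Tableau for the negation not (Dia Box ((p2 and p1) or p1) implies ((p2 and p1) or p1)):
1. not (Dia Box ((p2 and p1) or p1) implies ((p2 and p1) or p1)), 0
2. Dia Box ((p2 and p1) or p1), 0
3. not ((p2 and p1) or p1), 0
4. not (p2 and p1), 0
5. not p1, 0
6. Box ((p2 and p1) or p1), 1
7. (p2 and p1) or p1, 1
8. p1, 1
Accessibility: 0R0, 0R1, 1R1
The negation has an open branch (countermodel exists).

No, not valid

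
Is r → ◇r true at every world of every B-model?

Valid in B

Tableau for the negation ¬(r → ◇r):
1. ¬(r → ◇r), 0
2. r, 0
3. ¬◇r, 0
4. ¬r, 0
Accessibility: 0R0
Branch closes: r and ¬r both at 0.
All branches of the negation close; one closing branch shown above.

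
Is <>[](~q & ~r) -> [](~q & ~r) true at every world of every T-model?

Tableau for the negation ~(<>[](~q & ~r) -> [](~q & ~r)):
1. ~(<>[](~q & ~r) -> [](~q & ~r)), 0
2. <>[](~q & ~r), 0
3. ~[](~q & ~r), 0
4. [](~q & ~r), 1
5. ~q & ~r, 1
6. ~q, 1
7. ~r, 1
8. ~(~q & ~r), 2
9. r, 2
Accessibility: 0R0, 0R1, 0R2, 1R1, 2R2
The negation has an open branch (countermodel exists).

No, not valid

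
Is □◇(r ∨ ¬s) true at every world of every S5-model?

Tableau for the negation ¬□◇(r ∨ ¬s):
1. ¬□◇(r ∨ ¬s), w0
2. ¬◇(r ∨ ¬s), w1
3. ¬(r ∨ ¬s), w0
4. ¬r, w0
5. s, w0
6. ¬(r ∨ ¬s), w1
7. ¬r, w1
8. s, w1
Accessibility: w0Rw0, w0Rw1, w1Rw0, w1Rw1
The negation has an open branch (countermodel exists).

No, not valid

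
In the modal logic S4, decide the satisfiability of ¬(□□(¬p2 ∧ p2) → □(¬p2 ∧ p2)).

1. ¬(□□(¬p2 ∧ p2) → □(¬p2 ∧ p2)), w0
2. □□(¬p2 ∧ p2), w0
3. ¬□(¬p2 ∧ p2), w0
4. □(¬p2 ∧ p2), w0
5. ¬p2 ∧ p2, w0
6. ¬p2, w0
7. p2, w0
Accessibility: w0Rw0
Branch closes: p2 and ¬p2 both at w0.
Every branch closes; the branch above is one of them.

No, unsatisfiable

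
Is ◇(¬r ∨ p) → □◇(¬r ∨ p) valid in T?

Tableau for the negation ¬(◇(¬r ∨ p) → □◇(¬r ∨ p)):
1. ¬(◇(¬r ∨ p) → □◇(¬r ∨ p)), w0
2. ◇(¬r ∨ p), w0
3. ¬□◇(¬r ∨ p), w0
4. ¬r ∨ p, w1
5. p, w1
6. ¬◇(¬r ∨ p), w2
7. ¬(¬r ∨ p), w2
8. r, w2
9. ¬p, w2
Accessibility: w0Rw0, w0Rw1, w0Rw2, w1Rw1, w2Rw2
The negation has an open branch (countermodel exists).

Not valid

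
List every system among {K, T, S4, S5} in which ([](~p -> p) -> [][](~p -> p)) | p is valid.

T, S4, S5

T-tableau for the negation ~(([](~p -> p) -> [][](~p -> p)) | p):
1. ~(([](~p -> p) -> [][](~p -> p)) | p), 0
2. ~([](~p -> p) -> [][](~p -> p)), 0
3. ~p, 0
4. [](~p -> p), 0
5. ~[][](~p -> p), 0
6. ~p -> p, 0
7. p, 0
Accessibility: 0R0
Branch closes: p and ~p both at 0.
Every branch closes (one shown): valid in T, hence also in S4, S5 (every theorem of T is a theorem of S4 and S5).
K-tableau for the negation ~(([](~p -> p) -> [][](~p -> p)) | p):
1. ~(([](~p -> p) -> [][](~p -> p)) | p), 0
2. ~([](~p -> p) -> [][](~p -> p)), 0
3. ~p, 0
4. [](~p -> p), 0
5. ~[][](~p -> p), 0
6. ~[](~p -> p), 1
7. ~p -> p, 1
8. p, 1
9. ~(~p -> p), 2
10. ~p, 2
Accessibility: 0R1, 1R2
Complete open branch: countermodel on a K-frame, so not valid in K.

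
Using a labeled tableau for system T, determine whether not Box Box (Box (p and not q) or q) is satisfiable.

Satisfiable

1. not Box Box (Box (p and not q) or q), w0
2. not Box (Box (p and not q) or q), w1
3. not (Box (p and not q) or q), w2
4. not Box (p and not q), w2
5. not q, w2
6. not (p and not q), w3
7. q, w3
Accessibility: w0Rw0, w0Rw1, w1Rw1, w1Rw2, w2Rw2, w2Rw3, w3Rw3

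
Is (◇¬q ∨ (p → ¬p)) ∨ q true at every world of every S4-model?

Tableau for the negation ¬((◇¬q ∨ (p → ¬p)) ∨ q):
1. ¬((◇¬q ∨ (p → ¬p)) ∨ q), w0
2. ¬(◇¬q ∨ (p → ¬p)), w0
3. ¬q, w0
4. ¬◇¬q, w0
5. ¬(p → ¬p), w0
6. p, w0
7. q, w0
Accessibility: w0Rw0
Branch closes: q and ¬q both at w0.
All branches of the negation close; one closing branch shown above.

Valid in S4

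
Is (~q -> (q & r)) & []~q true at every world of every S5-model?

Tableau for the negation ~((~q -> (q & r)) & []~q):
1. ~((~q -> (q & r)) & []~q), w0
2. ~[]~q, w0
3. q, w1
Accessibility: w0Rw0, w0Rw1, w1Rw0, w1Rw1
The negation has an open branch (countermodel exists).

Invalid (countermodel exists)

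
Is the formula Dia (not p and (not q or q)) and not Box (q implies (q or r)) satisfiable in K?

1. Dia (not p and (not q or q)) and not Box (q implies (q or r)), w0
2. Dia (not p and (not q or q)), w0
3. not Box (q implies (q or r)), w0
4. not p and (not q or q), w1
5. not p, w1
6. not q or q, w1
7. q, w1
8. not (q implies (q or r)), w2
9. q, w2
10. not (q or r), w2
11. not q, w2
12. not r, w2
Accessibility: w0Rw1, w0Rw2
Branch closes: q and not q both at w2.
All branches of the tableau close; one closing branch shown above.

No, unsatisfiable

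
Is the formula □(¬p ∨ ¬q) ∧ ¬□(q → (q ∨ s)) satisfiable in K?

Unsatisfiable (every branch closes)

1. □(¬p ∨ ¬q) ∧ ¬□(q → (q ∨ s)), u
2. □(¬p ∨ ¬q), u
3. ¬□(q → (q ∨ s)), u
4. ¬(q → (q ∨ s)), v
5. q, v
6. ¬(q ∨ s), v
7. ¬q, v
8. ¬s, v
Accessibility: uRv
Branch closes: q and ¬q both at v.
(One branch shown.) All branches close.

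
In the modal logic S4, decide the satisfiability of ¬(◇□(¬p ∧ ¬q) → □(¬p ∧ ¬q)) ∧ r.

Satisfiable

1. ¬(◇□(¬p ∧ ¬q) → □(¬p ∧ ¬q)) ∧ r, 0
2. ¬(◇□(¬p ∧ ¬q) → □(¬p ∧ ¬q)), 0
3. r, 0
4. ◇□(¬p ∧ ¬q), 0
5. ¬□(¬p ∧ ¬q), 0
6. □(¬p ∧ ¬q), 1
7. ¬p ∧ ¬q, 1
8. ¬p, 1
9. ¬q, 1
10. ¬(¬p ∧ ¬q), 2
11. q, 2
Accessibility: 0R0, 0R1, 0R2, 1R1, 2R2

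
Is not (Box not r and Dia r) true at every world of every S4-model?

Tableau for the negation Box not r and Dia r:
1. Box not r and Dia r, w0
2. Box not r, w0   [and-rule on 1]
3. Dia r, w0   [and-rule on 1]
4. not r, w0   [Box-rule on 2 via w0Rw0]
5. r, w1   [Dia-rule on 3: fresh world w1, w0Rw1]
6. not r, w1   [Box-rule on 2 via w0Rw1]
Accessibility: w0Rw0, w0Rw1, w1Rw1
Branch closes: r and not r both at w1.
Every branch of the negation's tableau closes; the branch above is one of them.

Yes, valid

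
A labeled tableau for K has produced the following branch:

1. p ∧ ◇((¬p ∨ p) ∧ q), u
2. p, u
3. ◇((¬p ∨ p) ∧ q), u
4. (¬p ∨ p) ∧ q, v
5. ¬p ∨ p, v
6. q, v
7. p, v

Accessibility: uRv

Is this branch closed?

There is no literal clash: for every atom and world, at most one sign appears.

Open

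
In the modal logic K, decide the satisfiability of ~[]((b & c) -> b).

Unsatisfiable (every branch closes)

1. ~[]((b & c) -> b), w0
2. ~((b & c) -> b), w1
3. b & c, w1
4. ~b, w1
5. b, w1
6. c, w1
Accessibility: w0Rw1
Branch closes: b and ~b both at w1.
(One branch shown.) All branches close.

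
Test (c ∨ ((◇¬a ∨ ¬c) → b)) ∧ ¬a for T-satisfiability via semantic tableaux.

Satisfiable (open branch found)

1. (c ∨ ((◇¬a ∨ ¬c) → b)) ∧ ¬a, w0
2. c ∨ ((◇¬a ∨ ¬c) → b), w0
3. ¬a, w0
4. (◇¬a ∨ ¬c) → b, w0
5. b, w0
Accessibility: w0Rw0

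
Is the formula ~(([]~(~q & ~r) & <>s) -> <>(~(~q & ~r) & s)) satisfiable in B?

1. ~(([]~(~q & ~r) & <>s) -> <>(~(~q & ~r) & s)), w0
2. []~(~q & ~r) & <>s, w0
3. ~<>(~(~q & ~r) & s), w0
4. []~(~q & ~r), w0
5. <>s, w0
6. ~(~(~q & ~r) & s), w0
7. ~(~q & ~r), w0
8. ~s, w0
9. r, w0
10. s, w1
11. ~(~(~q & ~r) & s), w1
12. ~(~q & ~r), w1
13. ~q & ~r, w1
14. ~q, w1
15. ~r, w1
16. r, w1
Accessibility: w0Rw0, w0Rw1, w1Rw0, w1Rw1
Branch closes: r and ~r both at w1.
Every branch closes; the branch above is one of them.

No, unsatisfiable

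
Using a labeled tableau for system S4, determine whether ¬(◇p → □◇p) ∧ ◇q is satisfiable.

1. ¬(◇p → □◇p) ∧ ◇q, 0
2. ¬(◇p → □◇p), 0
3. ◇q, 0
4. ◇p, 0
5. ¬□◇p, 0
6. q, 1
7. p, 2
8. ¬◇p, 3
9. ¬p, 3
Accessibility: 0R0, 0R1, 0R2, 0R3, 1R1, 2R2, 3R3

Satisfiable (open branch found)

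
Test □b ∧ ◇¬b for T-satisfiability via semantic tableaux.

Unsatisfiable (every branch closes)

1. □b ∧ ◇¬b, 0
2. □b, 0   [∧-rule on 1]
3. ◇¬b, 0   [∧-rule on 1]
4. b, 0   [□-rule on 2 via 0R0]
5. ¬b, 1   [◇-rule on 3: fresh world 1, 0R1]
6. b, 1   [□-rule on 2 via 0R1]
Accessibility: 0R0, 0R1, 1R1
Branch closes: b and ¬b both at 1.
(One branch shown.) All branches close.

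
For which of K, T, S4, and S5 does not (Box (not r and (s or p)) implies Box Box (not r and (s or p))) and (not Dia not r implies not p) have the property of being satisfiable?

S4-tableau for the formula:
1. not (Box (not r and (s or p)) implies Box Box (not r and (s or p))) and (not Dia not r implies not p), 0
2. not (Box (not r and (s or p)) implies Box Box (not r and (s or p))), 0
3. not Dia not r implies not p, 0
4. Box (not r and (s or p)), 0
5. not Box Box (not r and (s or p)), 0
6. not r and (s or p), 0
7. not r, 0
8. s or p, 0
9. Dia not r, 0
10. p, 0
11. not Box (not r and (s or p)), 1
12. not r and (s or p), 1
13. not r, 1
14. s or p, 1
15. p, 1
16. not r, 2
17. not r and (s or p), 2
18. s or p, 2
19. p, 2
20. not (not r and (s or p)), 3
21. not r and (s or p), 3
22. not r, 3
23. s or p, 3
24. not (s or p), 3
25. not s, 3
26. not p, 3
27. p, 3
Accessibility: 0R0, 0R1, 0R2, 0R3, 1R1, 1R3, 2R2, 3R3
Branch closes: p and not p both at 3.
Every branch closes (one shown): unsatisfiable in S4, hence also in S5 (every S5-frame is an S4-frame).
T-tableau for the formula:
1. not (Box (not r and (s or p)) implies Box Box (not r and (s or p))) and (not Dia not r implies not p), 0
2. not (Box (not r and (s or p)) implies Box Box (not r and (s or p))), 0
3. not Dia not r implies not p, 0
4. Box (not r and (s or p)), 0
5. not Box Box (not r and (s or p)), 0
6. not r and (s or p), 0
7. not r, 0
8. s or p, 0
9. not p, 0
10. s, 0
11. not Box (not r and (s or p)), 1
12. not r and (s or p), 1
13. not r, 1
14. s or p, 1
15. p, 1
16. not (not r and (s or p)), 2
17. not (s or p), 2
18. not s, 2
19. not p, 2
Accessibility: 0R0, 0R1, 1R1, 1R2, 2R2
Complete open branch: satisfiable in T, hence also in K (this T-model is also a K-model).

K, T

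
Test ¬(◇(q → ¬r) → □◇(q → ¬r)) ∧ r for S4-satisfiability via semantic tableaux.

1. ¬(◇(q → ¬r) → □◇(q → ¬r)) ∧ r, 0
2. ¬(◇(q → ¬r) → □◇(q → ¬r)), 0
3. r, 0
4. ◇(q → ¬r), 0
5. ¬□◇(q → ¬r), 0
6. q → ¬r, 1
7. ¬r, 1
8. ¬◇(q → ¬r), 2
9. ¬(q → ¬r), 2
10. q, 2
11. r, 2
Accessibility: 0R0, 0R1, 0R2, 1R1, 2R2

Satisfiable (open branch found)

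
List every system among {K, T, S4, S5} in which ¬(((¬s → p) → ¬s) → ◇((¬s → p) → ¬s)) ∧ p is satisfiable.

T-tableau for the formula:
1. ¬(((¬s → p) → ¬s) → ◇((¬s → p) → ¬s)) ∧ p, w0
2. ¬(((¬s → p) → ¬s) → ◇((¬s → p) → ¬s)), w0
3. p, w0
4. (¬s → p) → ¬s, w0
5. ¬◇((¬s → p) → ¬s), w0
6. ¬((¬s → p) → ¬s), w0
7. ¬s → p, w0
8. s, w0
9. ¬(¬s → p), w0
10. ¬s, w0
11. ¬p, w0
Accessibility: w0Rw0
Branch closes: s and ¬s both at w0.
Every branch closes (one shown): unsatisfiable in T, hence also in S4, S5 (every S4/S5-frame is a T-frame).
K-tableau for the formula:
1. ¬(((¬s → p) → ¬s) → ◇((¬s → p) → ¬s)) ∧ p, w0
2. ¬(((¬s → p) → ¬s) → ◇((¬s → p) → ¬s)), w0
3. p, w0
4. (¬s → p) → ¬s, w0
5. ¬◇((¬s → p) → ¬s), w0
6. ¬s, w0
Complete open branch: satisfiable in K.

K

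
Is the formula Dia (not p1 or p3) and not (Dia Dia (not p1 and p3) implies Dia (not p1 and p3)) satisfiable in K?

Yes, satisfiable

1. Dia (not p1 or p3) and not (Dia Dia (not p1 and p3) implies Dia (not p1 and p3)), w0
2. Dia (not p1 or p3), w0
3. not (Dia Dia (not p1 and p3) implies Dia (not p1 and p3)), w0
4. Dia Dia (not p1 and p3), w0
5. not Dia (not p1 and p3), w0
6. not p1 or p3, w1
7. not (not p1 and p3), w1
8. p3, w1
9. p1, w1
10. Dia (not p1 and p3), w2
11. not (not p1 and p3), w2
12. not p3, w2
13. not p1 and p3, w3
14. not p1, w3
15. p3, w3
Accessibility: w0Rw1, w0Rw2, w2Rw3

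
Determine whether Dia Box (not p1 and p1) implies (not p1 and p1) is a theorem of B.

Tableau for the negation not (Dia Box (not p1 and p1) implies (not p1 and p1)):
1. not (Dia Box (not p1 and p1) implies (not p1 and p1)), u
2. Dia Box (not p1 and p1), u   [neg-implies-rule on 1]
3. not (not p1 and p1), u   [neg-implies-rule on 1]
4. not p1, u   [neg-and-rule on 3 (branches; this branch)]
5. Box (not p1 and p1), v   [Dia-rule on 2: fresh world v, uRv]
6. not p1 and p1, u   [Box-rule on 5 via vRu]
7. p1, u   [and-rule on 6]
Accessibility: uRu, uRv, vRu, vRv
Branch closes: p1 and not p1 both at u.
Every branch of the negation's tableau closes; the branch above is one of them.

Valid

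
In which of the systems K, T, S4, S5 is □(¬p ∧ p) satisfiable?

K

T-tableau for the formula:
1. □(¬p ∧ p), w0
2. ¬p ∧ p, w0
3. ¬p, w0
4. p, w0
Accessibility: w0Rw0
Branch closes: p and ¬p both at w0.
Every branch closes (one shown): unsatisfiable in T, hence also in S4, S5 (every S4/S5-frame is a T-frame).
K-tableau for the formula:
1. □(¬p ∧ p), w0
Complete open branch: satisfiable in K.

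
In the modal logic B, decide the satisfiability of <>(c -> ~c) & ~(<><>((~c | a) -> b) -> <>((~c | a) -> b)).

1. <>(c -> ~c) & ~(<><>((~c | a) -> b) -> <>((~c | a) -> b)), 0
2. <>(c -> ~c), 0   [&-rule on 1]
3. ~(<><>((~c | a) -> b) -> <>((~c | a) -> b)), 0   [&-rule on 1]
4. <><>((~c | a) -> b), 0   [~->-rule on 3]
5. ~<>((~c | a) -> b), 0   [~->-rule on 3]
6. ~((~c | a) -> b), 0   [~<>-rule on 5 via 0R0]
7. ~c | a, 0   [~->-rule on 6]
8. ~b, 0   [~->-rule on 6]
9. a, 0   [|-rule on 7 (branches; this branch)]
10. c -> ~c, 1   [<>-rule on 2: fresh world 1, 0R1]
11. ~((~c | a) -> b), 1   [~<>-rule on 5 via 0R1]
12. ~c | a, 1   [~->-rule on 11]
13. ~b, 1   [~->-rule on 11]
14. ~c, 1   [->-rule on 10 (branches; this branch)]
15. a, 1   [|-rule on 12 (branches; this branch)]
16. <>((~c | a) -> b), 2   [<>-rule on 4: fresh world 2, 0R2]
17. ~((~c | a) -> b), 2   [~<>-rule on 5 via 0R2]
18. ~c | a, 2   [~->-rule on 17]
19. ~b, 2   [~->-rule on 17]
20. a, 2   [|-rule on 18 (branches; this branch)]
21. (~c | a) -> b, 3   [<>-rule on 16: fresh world 3, 2R3]
22. b, 3   [->-rule on 21 (branches; this branch)]
Accessibility: 0R0, 0R1, 0R2, 1R0, 1R1, 2R0, 2R2, 2R3, 3R2, 3R3

Satisfiable (open branch found)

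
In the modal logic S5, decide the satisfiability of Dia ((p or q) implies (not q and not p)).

Satisfiable

1. Dia ((p or q) implies (not q and not p)), 0
2. (p or q) implies (not q and not p), 1   [Dia-rule on 1: fresh world 1, 0R1]
3. not q and not p, 1   [implies-rule on 2 (branches; this branch)]
4. not q, 1   [and-rule on 3]
5. not p, 1   [and-rule on 3]
Accessibility: 0R0, 0R1, 1R0, 1R1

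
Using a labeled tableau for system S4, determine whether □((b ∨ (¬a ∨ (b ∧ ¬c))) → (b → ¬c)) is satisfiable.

Satisfiable (open branch found)

1. □((b ∨ (¬a ∨ (b ∧ ¬c))) → (b → ¬c)), 0
2. (b ∨ (¬a ∨ (b ∧ ¬c))) → (b → ¬c), 0
3. b → ¬c, 0
4. ¬c, 0
Accessibility: 0R0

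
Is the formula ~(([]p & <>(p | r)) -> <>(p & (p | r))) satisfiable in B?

1. ~(([]p & <>(p | r)) -> <>(p & (p | r))), 0
2. []p & <>(p | r), 0   [~->-rule on 1]
3. ~<>(p & (p | r)), 0   [~->-rule on 1]
4. []p, 0   [&-rule on 2]
5. <>(p | r), 0   [&-rule on 2]
6. ~(p & (p | r)), 0   [~<>-rule on 3 via 0R0]
7. p, 0   [[]-rule on 4 via 0R0]
8. ~(p | r), 0   [~&-rule on 6 (branches; this branch)]
9. ~p, 0   [~|-rule on 8]
10. ~r, 0   [~|-rule on 8]
Accessibility: 0R0
Branch closes: p and ~p both at 0.
All branches of the tableau close; one closing branch shown above.

Unsatisfiable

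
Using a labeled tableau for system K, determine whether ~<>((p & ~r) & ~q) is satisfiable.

Satisfiable (open branch found)

1. ~<>((p & ~r) & ~q), w0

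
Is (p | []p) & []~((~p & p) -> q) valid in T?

Tableau for the negation ~((p | []p) & []~((~p & p) -> q)):
1. ~((p | []p) & []~((~p & p) -> q)), w0
2. ~[]~((~p & p) -> q), w0
3. (~p & p) -> q, w1
4. q, w1
Accessibility: w0Rw0, w0Rw1, w1Rw1
The negation has an open branch (countermodel exists).

Not valid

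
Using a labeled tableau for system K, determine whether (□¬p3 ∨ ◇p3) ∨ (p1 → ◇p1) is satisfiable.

Satisfiable

1. (□¬p3 ∨ ◇p3) ∨ (p1 → ◇p1), 0
2. p1 → ◇p1, 0
3. ◇p1, 0
4. p1, 1
Accessibility: 0R1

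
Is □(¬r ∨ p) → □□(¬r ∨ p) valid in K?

Tableau for the negation ¬(□(¬r ∨ p) → □□(¬r ∨ p)):
1. ¬(□(¬r ∨ p) → □□(¬r ∨ p)), u
2. □(¬r ∨ p), u   [¬→-rule on 1]
3. ¬□□(¬r ∨ p), u   [¬→-rule on 1]
4. ¬□(¬r ∨ p), v   [¬□-rule on 3: fresh world v, uRv]
5. ¬r ∨ p, v   [□-rule on 2 via uRv]
6. p, v   [∨-rule on 5 (branches; this branch)]
7. ¬(¬r ∨ p), w   [¬□-rule on 4: fresh world w, vRw]
8. r, w   [¬∨-rule on 7]
9. ¬p, w   [¬∨-rule on 7]
Accessibility: uRv, vRw
The negation has an open branch (countermodel exists).

No, not valid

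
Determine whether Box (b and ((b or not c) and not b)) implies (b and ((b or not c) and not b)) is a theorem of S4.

Tableau for the negation not (Box (b and ((b or not c) and not b)) implies (b and ((b or not c) and not b))):
1. not (Box (b and ((b or not c) and not b)) implies (b and ((b or not c) and not b))), 0
2. Box (b and ((b or not c) and not b)), 0
3. not (b and ((b or not c) and not b)), 0
4. b and ((b or not c) and not b), 0
5. b, 0
6. (b or not c) and not b, 0
7. b or not c, 0
8. not b, 0
Accessibility: 0R0
Branch closes: b and not b both at 0.
Every branch of the negation's tableau closes; the branch above is one of them.

Valid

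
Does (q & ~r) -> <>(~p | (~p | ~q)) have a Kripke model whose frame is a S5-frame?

Yes, satisfiable

1. (q & ~r) -> <>(~p | (~p | ~q)), u
2. <>(~p | (~p | ~q)), u   [->-rule on 1 (branches; this branch)]
3. ~p | (~p | ~q), v   [<>-rule on 2: fresh world v, uRv]
4. ~p | ~q, v   [|-rule on 3 (branches; this branch)]
5. ~q, v   [|-rule on 4 (branches; this branch)]
Accessibility: uRu, uRv, vRu, vRv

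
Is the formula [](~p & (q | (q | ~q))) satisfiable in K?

Satisfiable

1. [](~p & (q | (q | ~q))), 0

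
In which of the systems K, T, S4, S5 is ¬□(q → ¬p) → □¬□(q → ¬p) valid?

S5

S5-tableau for the negation ¬(¬□(q → ¬p) → □¬□(q → ¬p)):
1. ¬(¬□(q → ¬p) → □¬□(q → ¬p)), w0
2. ¬□(q → ¬p), w0
3. ¬□¬□(q → ¬p), w0
4. ¬(q → ¬p), w1
5. q, w1
6. p, w1
7. □(q → ¬p), w2
8. q → ¬p, w0
9. q → ¬p, w1
10. q → ¬p, w2
11. ¬p, w0
12. ¬p, w1
Accessibility: w0Rw0, w0Rw1, w0Rw2, w1Rw0, w1Rw1, w1Rw2, w2Rw0, w2Rw1, w2Rw2
Branch closes: p and ¬p both at w1.
Every branch closes (one shown): valid in S5.
S4-tableau for the negation ¬(¬□(q → ¬p) → □¬□(q → ¬p)):
1. ¬(¬□(q → ¬p) → □¬□(q → ¬p)), w0
2. ¬□(q → ¬p), w0
3. ¬□¬□(q → ¬p), w0
4. ¬(q → ¬p), w1
5. q, w1
6. p, w1
7. □(q → ¬p), w2
8. q → ¬p, w2
9. ¬p, w2
Accessibility: w0Rw0, w0Rw1, w0Rw2, w1Rw1, w2Rw2
Complete open branch: countermodel on an S4-frame, so not valid in S4, nor in K, T (the same frame is also a K-frame and a T-frame).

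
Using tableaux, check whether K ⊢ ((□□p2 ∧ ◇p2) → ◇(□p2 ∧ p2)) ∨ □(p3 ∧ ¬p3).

Tableau for the negation ¬(((□□p2 ∧ ◇p2) → ◇(□p2 ∧ p2)) ∨ □(p3 ∧ ¬p3)):
1. ¬(((□□p2 ∧ ◇p2) → ◇(□p2 ∧ p2)) ∨ □(p3 ∧ ¬p3)), 0
2. ¬((□□p2 ∧ ◇p2) → ◇(□p2 ∧ p2)), 0
3. ¬□(p3 ∧ ¬p3), 0
4. □□p2 ∧ ◇p2, 0
5. ¬◇(□p2 ∧ p2), 0
6. □□p2, 0
7. ◇p2, 0
8. ¬(p3 ∧ ¬p3), 1
9. ¬(□p2 ∧ p2), 1
10. □p2, 1
11. p3, 1
12. ¬p2, 1
13. p2, 2
14. ¬(□p2 ∧ p2), 2
15. □p2, 2
16. ¬□p2, 2
17. ¬p2, 3
18. p2, 3
Accessibility: 0R1, 0R2, 2R3
Branch closes: p2 and ¬p2 both at 3.
Every branch of the negation's tableau closes; the branch above is one of them.

Valid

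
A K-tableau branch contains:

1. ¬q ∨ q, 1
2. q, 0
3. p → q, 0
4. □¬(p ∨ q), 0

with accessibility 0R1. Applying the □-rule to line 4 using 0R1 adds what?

¬(p ∨ q), 1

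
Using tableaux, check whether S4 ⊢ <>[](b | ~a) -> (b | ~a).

Tableau for the negation ~(<>[](b | ~a) -> (b | ~a)):
1. ~(<>[](b | ~a) -> (b | ~a)), 0
2. <>[](b | ~a), 0
3. ~(b | ~a), 0
4. ~b, 0
5. a, 0
6. [](b | ~a), 1
7. b | ~a, 1
8. ~a, 1
Accessibility: 0R0, 0R1, 1R1
The negation has an open branch (countermodel exists).

Not valid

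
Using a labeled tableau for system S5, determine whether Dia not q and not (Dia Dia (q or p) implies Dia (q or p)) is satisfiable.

Unsatisfiable

1. Dia not q and not (Dia Dia (q or p) implies Dia (q or p)), 0
2. Dia not q, 0
3. not (Dia Dia (q or p) implies Dia (q or p)), 0
4. Dia Dia (q or p), 0
5. not Dia (q or p), 0
6. not (q or p), 0
7. not q, 0
8. not p, 0
9. not q, 1
10. not (q or p), 1
11. not p, 1
12. Dia (q or p), 2
13. not (q or p), 2
14. not q, 2
15. not p, 2
16. q or p, 3
17. not (q or p), 3
18. not q, 3
19. not p, 3
20. p, 3
Accessibility: 0R0, 0R1, 0R2, 0R3, 1R0, 1R1, 1R2, 1R3, 2R0, 2R1, 2R2, 2R3, 3R0, 3R1, 3R2, 3R3
Branch closes: p and not p both at 3.
Every branch closes; the branch above is one of them.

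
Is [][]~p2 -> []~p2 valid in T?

Tableau for the negation ~([][]~p2 -> []~p2):
1. ~([][]~p2 -> []~p2), w0
2. [][]~p2, w0   [~->-rule on 1]
3. ~[]~p2, w0   [~->-rule on 1]
4. []~p2, w0   [[]-rule on 2 via w0Rw0]
5. ~p2, w0   [[]-rule on 4 via w0Rw0]
6. p2, w1   [~[]-rule on 3: fresh world w1, w0Rw1]
7. []~p2, w1   [[]-rule on 2 via w0Rw1]
8. ~p2, w1   [[]-rule on 4 via w0Rw1]
Accessibility: w0Rw0, w0Rw1, w1Rw1
Branch closes: p2 and ~p2 both at w1.
All branches of the negation close; one closing branch shown above.

Valid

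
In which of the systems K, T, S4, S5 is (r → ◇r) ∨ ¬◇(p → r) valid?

T, S4, S5

T-tableau for the negation ¬((r → ◇r) ∨ ¬◇(p → r)):
1. ¬((r → ◇r) ∨ ¬◇(p → r)), 0
2. ¬(r → ◇r), 0
3. ◇(p → r), 0
4. r, 0
5. ¬◇r, 0
6. ¬r, 0
Accessibility: 0R0
Branch closes: r and ¬r both at 0.
Every branch closes (one shown): valid in T, hence also in S4, S5 (every theorem of T is a theorem of S4 and S5).
K-tableau for the negation ¬((r → ◇r) ∨ ¬◇(p → r)):
1. ¬((r → ◇r) ∨ ¬◇(p → r)), 0
2. ¬(r → ◇r), 0
3. ◇(p → r), 0
4. r, 0
5. ¬◇r, 0
6. p → r, 1
7. ¬r, 1
8. ¬p, 1
Accessibility: 0R1
Complete open branch: countermodel on a K-frame, so not valid in K.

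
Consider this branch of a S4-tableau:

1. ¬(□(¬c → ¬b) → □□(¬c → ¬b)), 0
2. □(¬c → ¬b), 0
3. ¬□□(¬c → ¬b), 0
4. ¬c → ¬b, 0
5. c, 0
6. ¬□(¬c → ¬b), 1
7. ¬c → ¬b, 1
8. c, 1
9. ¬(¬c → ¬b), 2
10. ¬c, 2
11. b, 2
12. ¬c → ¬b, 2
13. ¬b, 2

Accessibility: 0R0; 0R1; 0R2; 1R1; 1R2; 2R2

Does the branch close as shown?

Both b and ¬b appear at 2.

Yes, closed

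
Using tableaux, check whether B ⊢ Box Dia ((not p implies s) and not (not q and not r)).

Tableau for the negation not Box Dia ((not p implies s) and not (not q and not r)):
1. not Box Dia ((not p implies s) and not (not q and not r)), w0
2. not Dia ((not p implies s) and not (not q and not r)), w1   [neg-Box-rule on 1: fresh world w1, w0Rw1]
3. not ((not p implies s) and not (not q and not r)), w0   [neg-Dia-rule on 2 via w1Rw0]
4. not ((not p implies s) and not (not q and not r)), w1   [neg-Dia-rule on 2 via w1Rw1]
5. not q and not r, w0   [neg-and-rule on 3 (branches; this branch)]
6. not q, w0   [and-rule on 5]
7. not r, w0   [and-rule on 5]
8. not q and not r, w1   [neg-and-rule on 4 (branches; this branch)]
9. not q, w1   [and-rule on 8]
10. not r, w1   [and-rule on 8]
Accessibility: w0Rw0, w0Rw1, w1Rw0, w1Rw1
The negation has an open branch (countermodel exists).

Invalid (countermodel exists)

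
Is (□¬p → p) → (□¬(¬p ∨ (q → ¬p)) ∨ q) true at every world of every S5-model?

Tableau for the negation ¬((□¬p → p) → (□¬(¬p ∨ (q → ¬p)) ∨ q)):
1. ¬((□¬p → p) → (□¬(¬p ∨ (q → ¬p)) ∨ q)), u
2. □¬p → p, u
3. ¬(□¬(¬p ∨ (q → ¬p)) ∨ q), u
4. ¬□¬(¬p ∨ (q → ¬p)), u
5. ¬q, u
6. p, u
7. ¬p ∨ (q → ¬p), v
8. q → ¬p, v
9. ¬p, v
Accessibility: uRu, uRv, vRu, vRv
The negation has an open branch (countermodel exists).

Invalid (countermodel exists)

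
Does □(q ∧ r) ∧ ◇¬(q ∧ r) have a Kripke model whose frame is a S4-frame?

Unsatisfiable (every branch closes)

1. □(q ∧ r) ∧ ◇¬(q ∧ r), 0
2. □(q ∧ r), 0
3. ◇¬(q ∧ r), 0
4. q ∧ r, 0
5. q, 0
6. r, 0
7. ¬(q ∧ r), 1
8. q ∧ r, 1
9. q, 1
10. r, 1
11. ¬r, 1
Accessibility: 0R0, 0R1, 1R1
Branch closes: r and ¬r both at 1.
Every branch closes; the branch above is one of them.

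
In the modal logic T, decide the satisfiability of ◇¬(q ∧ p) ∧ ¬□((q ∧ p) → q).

Unsatisfiable

1. ◇¬(q ∧ p) ∧ ¬□((q ∧ p) → q), 0
2. ◇¬(q ∧ p), 0
3. ¬□((q ∧ p) → q), 0
4. ¬(q ∧ p), 1
5. ¬p, 1
6. ¬((q ∧ p) → q), 2
7. q ∧ p, 2
8. ¬q, 2
9. q, 2
10. p, 2
Accessibility: 0R0, 0R1, 0R2, 1R1, 2R2
Branch closes: q and ¬q both at 2.
Every branch closes; the branch above is one of them.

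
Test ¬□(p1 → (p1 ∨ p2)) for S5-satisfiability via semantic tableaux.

1. ¬□(p1 → (p1 ∨ p2)), w0
2. ¬(p1 → (p1 ∨ p2)), w1
3. p1, w1
4. ¬(p1 ∨ p2), w1
5. ¬p1, w1
6. ¬p2, w1
Accessibility: w0Rw0, w0Rw1, w1Rw0, w1Rw1
Branch closes: p1 and ¬p1 both at w1.
(One branch shown.) All branches close.

Unsatisfiable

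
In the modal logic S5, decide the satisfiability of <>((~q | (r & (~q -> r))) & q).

Satisfiable (open branch found)

1. <>((~q | (r & (~q -> r))) & q), u
2. (~q | (r & (~q -> r))) & q, v   [<>-rule on 1: fresh world v, uRv]
3. ~q | (r & (~q -> r)), v   [&-rule on 2]
4. q, v   [&-rule on 2]
5. r & (~q -> r), v   [|-rule on 3 (branches; this branch)]
6. r, v   [&-rule on 5]
7. ~q -> r, v   [&-rule on 5]
Accessibility: uRu, uRv, vRu, vRv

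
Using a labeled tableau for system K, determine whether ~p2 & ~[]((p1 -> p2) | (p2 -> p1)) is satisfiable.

No, unsatisfiable

1. ~p2 & ~[]((p1 -> p2) | (p2 -> p1)), u
2. ~p2, u   [&-rule on 1]
3. ~[]((p1 -> p2) | (p2 -> p1)), u   [&-rule on 1]
4. ~((p1 -> p2) | (p2 -> p1)), v   [~[]-rule on 3: fresh world v, uRv]
5. ~(p1 -> p2), v   [~|-rule on 4]
6. ~(p2 -> p1), v   [~|-rule on 4]
7. p1, v   [~->-rule on 5]
8. ~p2, v   [~->-rule on 5]
9. p2, v   [~->-rule on 6]
10. ~p1, v   [~->-rule on 6]
Accessibility: uRv
Branch closes: p2 and ~p2 both at v.
(One branch shown.) All branches close.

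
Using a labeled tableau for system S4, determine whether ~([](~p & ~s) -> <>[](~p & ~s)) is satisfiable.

1. ~([](~p & ~s) -> <>[](~p & ~s)), u
2. [](~p & ~s), u   [~->-rule on 1]
3. ~<>[](~p & ~s), u   [~->-rule on 1]
4. ~p & ~s, u   [[]-rule on 2 via uRu]
5. ~p, u   [&-rule on 4]
6. ~s, u   [&-rule on 4]
7. ~[](~p & ~s), u   [~<>-rule on 3 via uRu]
8. ~(~p & ~s), v   [~[]-rule on 7: fresh world v, uRv]
9. ~p & ~s, v   [[]-rule on 2 via uRv]
10. ~p, v   [&-rule on 9]
11. ~s, v   [&-rule on 9]
12. ~[](~p & ~s), v   [~<>-rule on 3 via uRv]
13. s, v   [~&-rule on 8 (branches; this branch)]
Accessibility: uRu, uRv, vRv
Branch closes: s and ~s both at v.
Every branch closes; the branch above is one of them.

Unsatisfiable (every branch closes)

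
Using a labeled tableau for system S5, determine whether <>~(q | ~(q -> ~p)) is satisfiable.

1. <>~(q | ~(q -> ~p)), 0
2. ~(q | ~(q -> ~p)), 1
3. ~q, 1
4. q -> ~p, 1
5. ~p, 1
Accessibility: 0R0, 0R1, 1R0, 1R1

Satisfiable (open branch found)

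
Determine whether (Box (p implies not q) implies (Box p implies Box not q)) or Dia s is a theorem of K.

Valid in K

Tableau for the negation not ((Box (p implies not q) implies (Box p implies Box not q)) or Dia s):
1. not ((Box (p implies not q) implies (Box p implies Box not q)) or Dia s), 0
2. not (Box (p implies not q) implies (Box p implies Box not q)), 0
3. not Dia s, 0
4. Box (p implies not q), 0
5. not (Box p implies Box not q), 0
6. Box p, 0
7. not Box not q, 0
8. q, 1
9. not s, 1
10. p implies not q, 1
11. p, 1
12. not q, 1
Accessibility: 0R1
Branch closes: q and not q both at 1.
All branches of the negation close; one closing branch shown above.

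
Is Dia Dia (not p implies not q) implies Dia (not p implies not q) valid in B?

Tableau for the negation not (Dia Dia (not p implies not q) implies Dia (not p implies not q)):
1. not (Dia Dia (not p implies not q) implies Dia (not p implies not q)), u
2. Dia Dia (not p implies not q), u   [neg-implies-rule on 1]
3. not Dia (not p implies not q), u   [neg-implies-rule on 1]
4. not (not p implies not q), u   [neg-Dia-rule on 3 via uRu]
5. not p, u   [neg-implies-rule on 4]
6. q, u   [neg-implies-rule on 4]
7. Dia (not p implies not q), v   [Dia-rule on 2: fresh world v, uRv]
8. not (not p implies not q), v   [neg-Dia-rule on 3 via uRv]
9. not p, v   [neg-implies-rule on 8]
10. q, v   [neg-implies-rule on 8]
11. not p implies not q, w   [Dia-rule on 7: fresh world w, vRw]
12. not q, w   [implies-rule on 11 (branches; this branch)]
Accessibility: uRu, uRv, vRu, vRv, vRw, wRv, wRw
The negation has an open branch (countermodel exists).

No, not valid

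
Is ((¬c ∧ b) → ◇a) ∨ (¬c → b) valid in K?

Tableau for the negation ¬(((¬c ∧ b) → ◇a) ∨ (¬c → b)):
1. ¬(((¬c ∧ b) → ◇a) ∨ (¬c → b)), u
2. ¬((¬c ∧ b) → ◇a), u
3. ¬(¬c → b), u
4. ¬c ∧ b, u
5. ¬◇a, u
6. ¬c, u
7. ¬b, u
8. b, u
Branch closes: b and ¬b both at u.
Every branch of the negation's tableau closes; the branch above is one of them.

Valid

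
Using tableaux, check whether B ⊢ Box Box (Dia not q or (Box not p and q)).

Tableau for the negation not Box Box (Dia not q or (Box not p and q)):
1. not Box Box (Dia not q or (Box not p and q)), 0
2. not Box (Dia not q or (Box not p and q)), 1   [neg-Box-rule on 1: fresh world 1, 0R1]
3. not (Dia not q or (Box not p and q)), 2   [neg-Box-rule on 2: fresh world 2, 1R2]
4. not Dia not q, 2   [neg-or-rule on 3]
5. not (Box not p and q), 2   [neg-or-rule on 3]
6. q, 1   [neg-Dia-rule on 4 via 2R1]
7. q, 2   [neg-Dia-rule on 4 via 2R2]
8. not Box not p, 2   [neg-and-rule on 5 (branches; this branch)]
9. p, 3   [neg-Box-rule on 8: fresh world 3, 2R3]
10. q, 3   [neg-Dia-rule on 4 via 2R3]
Accessibility: 0R0, 0R1, 1R0, 1R1, 1R2, 2R1, 2R2, 2R3, 3R2, 3R3
The negation has an open branch (countermodel exists).

Not valid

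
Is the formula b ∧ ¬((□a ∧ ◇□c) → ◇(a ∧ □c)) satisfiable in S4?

No, unsatisfiable

1. b ∧ ¬((□a ∧ ◇□c) → ◇(a ∧ □c)), 0
2. b, 0
3. ¬((□a ∧ ◇□c) → ◇(a ∧ □c)), 0
4. □a ∧ ◇□c, 0
5. ¬◇(a ∧ □c), 0
6. □a, 0
7. ◇□c, 0
8. ¬(a ∧ □c), 0
9. a, 0
10. ¬□c, 0
11. □c, 1
12. ¬(a ∧ □c), 1
13. a, 1
14. c, 1
15. ¬□c, 1
16. ¬c, 2
17. ¬(a ∧ □c), 2
18. a, 2
19. ¬□c, 2
20. ¬c, 3
21. ¬(a ∧ □c), 3
22. a, 3
23. c, 3
Accessibility: 0R0, 0R1, 0R2, 0R3, 1R1, 1R3, 2R2, 3R3
Branch closes: c and ¬c both at 3.
(One branch shown.) All branches close.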